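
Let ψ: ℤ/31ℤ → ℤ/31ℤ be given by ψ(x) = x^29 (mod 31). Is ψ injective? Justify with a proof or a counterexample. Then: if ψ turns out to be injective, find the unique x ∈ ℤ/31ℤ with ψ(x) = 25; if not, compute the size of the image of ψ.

5

Since 31 is prime, the nonzero elements of ℤ/31ℤ form a cyclic group of order 30.
As gcd(29, 30) = 1, raising to the 29th power is a bijection on this group: if x_1^29 ≡ x_2^29 then (x_1x_2^{−1})^29 = 1, and the only element of order dividing gcd(29, 30) = 1 is 1, so x_1 = x_2.
With ψ(0) = 0 this makes ψ injective on all of ℤ/31ℤ, hence bijective (finite equal-size domain and codomain). In particular ψ is injective.
Since ψ is injective, we find the preimage of 25. The inverse of x ↦ x^29 on (ℤ/31ℤ)^× is x ↦ x^29, because 29·29 = 841 = 28·30 + 1 ≡ 1 (mod 30) and x^{30} = 1 for x ≠ 0 (Fermat). So ψ⁻¹(25) = 25^29 mod 31.
Repeated squaring mod 31: 25^1 ≡ 25, 25^2 ≡ 25² = 625 ≡ 5, 25^4 ≡ 5² = 25, 25^8 ≡ 25² = 625 ≡ 5, 25^16 ≡ 5² = 25. Since 29 = 16 + 8 + 4 + 1, 25^29 ≡ 25·5·25·25: 25·5 = 125 ≡ 1, then 1·25 = 25, then 25·25 = 625 ≡ 5. So 25^29 ≡ 5 (mod 31).
Hence ψ⁻¹(25) = 5.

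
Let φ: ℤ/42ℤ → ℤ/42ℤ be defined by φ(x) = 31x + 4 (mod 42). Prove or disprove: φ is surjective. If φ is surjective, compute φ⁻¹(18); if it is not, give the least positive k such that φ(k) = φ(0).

Since gcd(31, 42) = 1, 31 is invertible modulo 42. Euclid's algorithm: 42 = 1·31 + 11, 31 = 2·11 + 9, 11 = 1·9 + 2, 9 = 4·2 + 1; back-substituting gives 1 = 19·31 − 14·42, so 31⁻¹ ≡ 19 (mod 42).
Then y ↦ 19(y − 4) is a two-sided inverse to φ, so every y ∈ ℤ/42ℤ has a preimage.
Therefore φ is surjective.
Since φ is surjective, we compute φ⁻¹(18): solve 31x + 4 ≡ 18 (mod 42), i.e. 31x ≡ 14 (mod 42).
Multiplying by 31⁻¹ = 19 gives x ≡ 19·14 = 266 = 6·42 + 14 ≡ 14 (mod 42).
Check: φ(14) = 31·14 + 4 = 438 = 10·42 + 18 ≡ 18 (mod 42).

14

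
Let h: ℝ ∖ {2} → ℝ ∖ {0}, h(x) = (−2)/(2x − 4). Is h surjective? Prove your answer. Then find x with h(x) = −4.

9/4

For any y ≠ 0, solving y(2x − 4) = −2 for x gives a well-defined x ≠ 2. So h is surjective.
Solving h(x) = −4: cross-multiplying gives −2 = −4(2x − 4), which rearranges to 8x = 18, so x = 9/4.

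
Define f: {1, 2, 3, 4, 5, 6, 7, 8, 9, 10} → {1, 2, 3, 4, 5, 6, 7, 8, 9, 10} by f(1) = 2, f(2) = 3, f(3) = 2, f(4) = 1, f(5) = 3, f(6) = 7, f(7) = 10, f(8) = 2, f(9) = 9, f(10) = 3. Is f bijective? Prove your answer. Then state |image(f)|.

6

f(1) = 2 = f(3) with 1 ≠ 3, so f is not injective, hence not bijective.
The image of f is {1, 2, 3, 7, 9, 10}, which has 6 elements.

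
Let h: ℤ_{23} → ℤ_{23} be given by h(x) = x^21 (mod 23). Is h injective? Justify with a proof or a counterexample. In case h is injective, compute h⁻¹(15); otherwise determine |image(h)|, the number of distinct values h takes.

Since 23 is prime, the nonzero elements of ℤ_{23} form a cyclic group of order 22.
As gcd(21, 22) = 1, raising to the 21st power is a bijection on this group: if u^21 ≡ v^21 then (uv^{−1})^21 = 1, and the only element of order dividing gcd(21, 22) = 1 is 1, so u = v.
With h(0) = 0 this makes h injective on all of ℤ_{23}, hence bijective (finite equal-size domain and codomain). In particular h is injective.
Since h is injective, we find the preimage of 15. The inverse of x ↦ x^21 on (ℤ_{23})^× is x ↦ x^21, because 21·21 = 441 = 20·22 + 1 ≡ 1 (mod 22) and x^{22} = 1 for x ≠ 0 (Fermat). So h⁻¹(15) = 15^21 mod 23.
Repeated squaring mod 23: 15^1 ≡ 15, 15^2 ≡ 15² = 225 ≡ 18, 15^4 ≡ 18² = 324 ≡ 2, 15^8 ≡ 2² = 4, 15^16 ≡ 4² = 16. Since 21 = 16 + 4 + 1, 15^21 ≡ 16·2·15: 16·2 = 32 ≡ 9, then 9·15 = 135 ≡ 20. So 15^21 ≡ 20 (mod 23).
Hence h⁻¹(15) = 20.

20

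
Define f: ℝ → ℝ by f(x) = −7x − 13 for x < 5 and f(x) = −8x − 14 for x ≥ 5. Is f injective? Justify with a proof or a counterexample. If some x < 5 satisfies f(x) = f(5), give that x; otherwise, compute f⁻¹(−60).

Both pieces are strictly decreasing (slopes −7 and −8), so each is injective on its own interval.
The left piece maps (−∞, 5) onto (−48, ∞); the right piece maps [5, ∞) onto (−∞, −54].
These images are disjoint, so no value is attained by both pieces. Thus f is injective.
Because the two images are disjoint, no x < 5 has f(x) = f(5), so we compute f⁻¹(−60): −60 lies in (−∞, −54], so solve −8x − 14 = −60: x = (−60 + 14)/(−8) = 23/4.

23/4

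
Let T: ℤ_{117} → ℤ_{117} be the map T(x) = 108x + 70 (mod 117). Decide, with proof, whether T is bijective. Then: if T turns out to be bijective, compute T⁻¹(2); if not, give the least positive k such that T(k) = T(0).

13

We have gcd(108, 117) = 9 > 1. Taking s = 0 and t = 13: T(0) = 70 and T(13) = 108·13 + 70 = 1474 ≡ 70 (mod 117).
So T(0) = T(13) while 0 ≠ 13, therefore T is not injective, hence not bijective.
Since T is not bijective, we find the least positive k with T(k) = T(0): this means 108k ≡ 0 (mod 117), i.e. 117 ∣ 108k. Since gcd(108, 117) = 9, dividing through by 9 this holds exactly when 13 ∣ 12k, and as gcd(12, 13) = 1, exactly when 13 ∣ k.
The smallest positive such k is 13.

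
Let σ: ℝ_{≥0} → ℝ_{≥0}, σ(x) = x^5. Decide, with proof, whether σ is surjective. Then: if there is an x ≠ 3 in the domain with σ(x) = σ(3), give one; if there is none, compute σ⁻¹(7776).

6

For any y ∈ ℝ_{≥0}, x = y^{1/5} ∈ ℝ_{≥0} gives σ(x) = y, so σ is surjective.
Since x ↦ x^5 is strictly increasing on ℝ_{≥0}, it is injective there, so no x ≠ 3 in the domain has σ(x) = σ(3). We therefore compute σ⁻¹(7776) = 7776^{1/5} = 6 (indeed 6^5 = 7776).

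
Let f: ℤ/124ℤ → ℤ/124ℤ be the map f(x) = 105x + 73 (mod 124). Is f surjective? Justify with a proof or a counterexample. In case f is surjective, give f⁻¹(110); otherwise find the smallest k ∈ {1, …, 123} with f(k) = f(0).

109

Since gcd(105, 124) = 1, 105 is invertible modulo 124. Euclid's algorithm: 124 = 1·105 + 19, 105 = 5·19 + 10, 19 = 1·10 + 9, 10 = 1·9 + 1; back-substituting gives 1 = 13·105 − 11·124, so 105⁻¹ ≡ 13 (mod 124).
For any y ∈ ℤ/124ℤ, x = 13(y − 73) mod 124 satisfies f(x) = 105·13(y − 73) + 73 ≡ y (since 105·13 ≡ 1 mod 124). So every y has a preimage.
So f is surjective.
Since f is surjective, we find f⁻¹(110): we need 105x ≡ 110 − 73 ≡ 37 (mod 124). Using 105⁻¹ = 13: x ≡ 13·37 = 481 = 3·124 + 109, so x = 109.
Check: f(109) = 105·109 + 73 = 11518 = 92·124 + 110 ≡ 110 (mod 124).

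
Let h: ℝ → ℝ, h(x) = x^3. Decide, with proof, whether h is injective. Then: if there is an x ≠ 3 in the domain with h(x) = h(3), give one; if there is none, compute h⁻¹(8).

2

On ℝ, x ↦ x^3 is strictly increasing (since 3 is odd), so h(u) = h(v) forces u = v. Thus h is injective.
Since x ↦ x^3 is strictly increasing on ℝ, it is injective there, so no x ≠ 3 in the domain has h(x) = h(3). We therefore compute h⁻¹(8) = 8^{1/3} = 2 (indeed 2^3 = 8).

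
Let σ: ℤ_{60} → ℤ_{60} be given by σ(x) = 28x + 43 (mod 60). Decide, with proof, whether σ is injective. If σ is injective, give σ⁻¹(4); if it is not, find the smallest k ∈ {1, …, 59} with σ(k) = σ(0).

Recall that injectivity means: for all x_1, x_2 in the domain, σ(x_1) = σ(x_2) implies x_1 = x_2.
We have gcd(28, 60) = 4 > 1. Taking x_1 = 0 and x_2 = 15: σ(0) = 43 and σ(15) = 28·15 + 43 = 463 ≡ 43 (mod 60).
So σ(0) = σ(15) while 0 ≠ 15, hence σ is not injective.
Since σ is not injective, we find the least positive k with σ(k) = σ(0): this means 28k ≡ 0 (mod 60), i.e. 60 ∣ 28k. Since gcd(28, 60) = 4, dividing through by 4 this holds exactly when 15 ∣ 7k, and as gcd(7, 15) = 1, exactly when 15 ∣ k.
The smallest positive such k is 15.

15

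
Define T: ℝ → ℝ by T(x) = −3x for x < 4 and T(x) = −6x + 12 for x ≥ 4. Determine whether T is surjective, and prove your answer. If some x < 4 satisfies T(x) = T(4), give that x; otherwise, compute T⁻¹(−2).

2/3

Both pieces are strictly decreasing (slopes −3 and −6), so each is injective on its own interval.
The left piece maps (−∞, 4) onto (−12, ∞); the right piece maps [4, ∞) onto (−∞, −12].
These images together cover ℝ, so T is surjective.
Because the two images are disjoint, no x < 4 has T(x) = T(4), so we compute T⁻¹(−2): −2 lies in (−12, ∞), so solve −3x = −2: x = (−2 − 0)/(−3) = 2/3.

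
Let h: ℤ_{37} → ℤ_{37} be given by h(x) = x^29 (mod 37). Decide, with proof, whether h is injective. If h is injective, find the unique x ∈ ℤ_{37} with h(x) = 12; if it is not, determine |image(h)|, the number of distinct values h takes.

Since 37 is prime, the nonzero elements of ℤ_{37} form a cyclic group of order 36.
As gcd(29, 36) = 1, raising to the 29th power is a bijection on this group: if s^29 ≡ t^29 then (st^{−1})^29 = 1, and the only element of order dividing gcd(29, 36) = 1 is 1, so s = t.
With h(0) = 0 this makes h injective on all of ℤ_{37}, hence bijective (finite equal-size domain and codomain). In particular h is injective.
Since h is injective, we find the preimage of 12. The inverse of x ↦ x^29 on (ℤ_{37})^× is x ↦ x^5, because 29·5 = 145 = 4·36 + 1 ≡ 1 (mod 36) and x^{36} = 1 for x ≠ 0 (Fermat). So h⁻¹(12) = 12^5 mod 37.
Repeated squaring mod 37: 12^1 ≡ 12, 12^2 ≡ 12² = 144 ≡ 33, 12^4 ≡ 33² = 1089 ≡ 16. Since 5 = 4 + 1, 12^5 ≡ 16·12: 16·12 = 192 ≡ 7. So 12^5 ≡ 7 (mod 37).
Hence h⁻¹(12) = 7.

7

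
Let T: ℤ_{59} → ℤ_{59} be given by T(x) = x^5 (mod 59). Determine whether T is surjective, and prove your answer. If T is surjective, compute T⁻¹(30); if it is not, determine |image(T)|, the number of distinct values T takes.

47

Since 59 is prime, the nonzero elements of ℤ_{59} form a cyclic group of order 58.
As gcd(5, 58) = 1, raising to the 5th power is a bijection on this group: if s^5 ≡ t^5 then (st^{−1})^5 = 1, and the only element of order dividing gcd(5, 58) = 1 is 1, so s = t.
With T(0) = 0 this makes T injective on all of ℤ_{59}, hence bijective (finite equal-size domain and codomain). In particular T is surjective.
Since T is surjective, we find the preimage of 30. The inverse of x ↦ x^5 on (ℤ_{59})^× is x ↦ x^35, because 5·35 = 175 = 3·58 + 1 ≡ 1 (mod 58) and x^{58} = 1 for x ≠ 0 (Fermat). So T⁻¹(30) = 30^35 mod 59.
Repeated squaring mod 59: 30^1 ≡ 30, 30^2 ≡ 30² = 900 ≡ 15, 30^4 ≡ 15² = 225 ≡ 48, 30^8 ≡ 48² = 2304 ≡ 3, 30^16 ≡ 3² = 9, 30^32 ≡ 9² = 81 ≡ 22. Since 35 = 32 + 2 + 1, 30^35 ≡ 22·15·30: 22·15 = 330 ≡ 35, then 35·30 = 1050 ≡ 47. So 30^35 ≡ 47 (mod 59).
Hence T⁻¹(30) = 47.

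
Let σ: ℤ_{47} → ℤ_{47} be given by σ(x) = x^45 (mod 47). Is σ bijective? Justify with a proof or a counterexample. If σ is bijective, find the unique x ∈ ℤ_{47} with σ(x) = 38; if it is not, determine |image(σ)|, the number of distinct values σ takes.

Since 47 is prime, the nonzero elements of ℤ_{47} form a cyclic group of order 46.
As gcd(45, 46) = 1, raising to the 45th power is a bijection on this group: if x_1^45 ≡ x_2^45 then (x_1x_2^{−1})^45 = 1, and the only element of order dividing gcd(45, 46) = 1 is 1, so x_1 = x_2.
With σ(0) = 0 this makes σ injective on all of ℤ_{47}, hence bijective (finite equal-size domain and codomain). In particular σ is bijective.
Since σ is bijective, we find the preimage of 38. The inverse of x ↦ x^45 on (ℤ_{47})^× is x ↦ x^45, because 45·45 = 2025 = 44·46 + 1 ≡ 1 (mod 46) and x^{46} = 1 for x ≠ 0 (Fermat). So σ⁻¹(38) = 38^45 mod 47.
Repeated squaring mod 47: 38^1 ≡ 38, 38^2 ≡ 38² = 1444 ≡ 34, 38^4 ≡ 34² = 1156 ≡ 28, 38^8 ≡ 28² = 784 ≡ 32, 38^16 ≡ 32² = 1024 ≡ 37, 38^32 ≡ 37² = 1369 ≡ 6. Since 45 = 32 + 8 + 4 + 1, 38^45 ≡ 6·32·28·38: 6·32 = 192 ≡ 4, then 4·28 = 112 ≡ 18, then 18·38 = 684 ≡ 26. So 38^45 ≡ 26 (mod 47).
Hence σ⁻¹(38) = 26.

26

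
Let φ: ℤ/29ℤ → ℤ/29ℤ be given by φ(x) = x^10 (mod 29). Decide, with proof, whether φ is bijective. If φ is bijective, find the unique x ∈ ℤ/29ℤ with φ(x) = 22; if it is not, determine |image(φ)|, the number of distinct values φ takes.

15

φ(14): Repeated squaring mod 29: 14^1 ≡ 14, 14^2 ≡ 14² = 196 ≡ 22, 14^4 ≡ 22² = 484 ≡ 20, 14^8 ≡ 20² = 400 ≡ 23. Since 10 = 8 + 2, 14^10 ≡ 23·22: 23·22 = 506 ≡ 13. So 14^10 ≡ 13 (mod 29).
φ(15): Repeated squaring mod 29: 15^1 ≡ 15, 15^2 ≡ 15² = 225 ≡ 22, 15^4 ≡ 22² = 484 ≡ 20, 15^8 ≡ 20² = 400 ≡ 23. Since 10 = 8 + 2, 15^10 ≡ 23·22: 23·22 = 506 ≡ 13. So 15^10 ≡ 13 (mod 29).
So φ(14) = φ(15) = 13 while 14 ≠ 15, hence φ is not injective, hence not bijective.
Since φ is not bijective, we determine |image(φ)|. Computing x^10 mod 29 for each x (by repeated squaring, reducing mod 29 at every step), the values φ(0), φ(1), …, φ(28) are: 0, 1, 9, 5, 23, 20, 16, 24, 4, 25, 6, 22, 28, 7, 13, 13, 7, 28, 22, 6, 25, 4, 24, 16, 20, 23, 5, 9, 1.
The distinct values are {0, 1, 4, 5, 6, 7, 9, 13, 16, 20, 22, 23, 24, 25, 28}; there are 15 of them.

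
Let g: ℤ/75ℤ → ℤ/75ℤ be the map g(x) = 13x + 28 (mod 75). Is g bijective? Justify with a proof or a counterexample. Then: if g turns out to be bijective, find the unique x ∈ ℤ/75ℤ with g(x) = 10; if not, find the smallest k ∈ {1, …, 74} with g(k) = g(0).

39

Suppose g(s) = g(t) in ℤ/75ℤ. Then 13s + 28 ≡ 13t + 28 (mod 75), so 13(s − t) ≡ 0 (mod 75).
Since gcd(13, 75) = 1, 13 is invertible modulo 75, so s − t ≡ 0 (mod 75), i.e. s = t.
We now compute 13⁻¹ mod 75 explicitly. Euclid's algorithm: 75 = 5·13 + 10, 13 = 1·10 + 3, 10 = 3·3 + 1; back-substituting gives 1 = 52·13 − 9·75, so 13⁻¹ ≡ 52 (mod 75).
Then y ↦ 52(y − 28) is a two-sided inverse to g, so every y ∈ ℤ/75ℤ has a preimage.
So g is bijective.
Since g is bijective, we find g⁻¹(10): we need 13x ≡ 10 − 28 ≡ 57 (mod 75). Using 13⁻¹ = 52: x ≡ 52·57 = 2964 = 39·75 + 39, so x = 39.
Check: g(39) = 13·39 + 28 = 535 = 7·75 + 10 ≡ 10 (mod 75).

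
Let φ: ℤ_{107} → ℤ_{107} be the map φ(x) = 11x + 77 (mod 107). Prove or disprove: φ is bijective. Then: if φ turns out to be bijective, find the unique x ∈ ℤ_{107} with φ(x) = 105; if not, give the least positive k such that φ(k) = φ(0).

If φ(x_1) = φ(x_2), then 11x_1 ≡ 11x_2 (mod 107). Because gcd(11, 107) = 1, we may cancel 11 to get x_1 ≡ x_2 (mod 107).
We now compute 11⁻¹ mod 107 explicitly. Euclid's algorithm: 107 = 9·11 + 8, 11 = 1·8 + 3, 8 = 2·3 + 2, 3 = 1·2 + 1; back-substituting gives 1 = 39·11 − 4·107, so 11⁻¹ ≡ 39 (mod 107).
For any y ∈ ℤ_{107}, x = 39(y − 77) mod 107 satisfies φ(x) = 11·39(y − 77) + 77 ≡ y (since 11·39 ≡ 1 mod 107). So every y has a preimage.
Hence φ is bijective.
Since φ is bijective, we find φ⁻¹(105): we need 11x ≡ 105 − 77 ≡ 28 (mod 107). Using 11⁻¹ = 39: x ≡ 39·28 = 1092 = 10·107 + 22, so x = 22.
Check: φ(22) = 11·22 + 77 = 319 = 2·107 + 105 ≡ 105 (mod 107).

22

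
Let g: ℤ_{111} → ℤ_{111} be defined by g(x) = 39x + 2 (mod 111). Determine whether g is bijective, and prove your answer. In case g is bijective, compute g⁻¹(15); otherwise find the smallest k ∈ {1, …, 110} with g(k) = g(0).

We have gcd(39, 111) = 3 > 1. Taking s = 0 and t = 37: g(0) = 2 and g(37) = 39·37 + 2 = 1445 ≡ 2 (mod 111).
So g(0) = g(37) while 0 ≠ 37, hence g is not injective, hence not bijective.
Since g is not bijective, we find the least positive k with g(k) = g(0): this means 39k ≡ 0 (mod 111), i.e. 111 ∣ 39k. Since gcd(39, 111) = 3, dividing through by 3 this holds exactly when 37 ∣ 13k, and as gcd(13, 37) = 1, exactly when 37 ∣ k.
The smallest positive such k is 37.

37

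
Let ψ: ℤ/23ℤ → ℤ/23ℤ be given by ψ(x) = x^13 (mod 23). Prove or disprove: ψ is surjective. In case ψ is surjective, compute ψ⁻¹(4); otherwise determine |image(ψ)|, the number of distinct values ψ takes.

Since 23 is prime, the nonzero elements of ℤ/23ℤ form a cyclic group of order 22.
As gcd(13, 22) = 1, raising to the 13th power is a bijection on this group: if x_1^13 ≡ x_2^13 then (x_1x_2^{−1})^13 = 1, and the only element of order dividing gcd(13, 22) = 1 is 1, so x_1 = x_2.
With ψ(0) = 0 this makes ψ injective on all of ℤ/23ℤ, hence bijective (finite equal-size domain and codomain). In particular ψ is surjective.
Since ψ is surjective, we find the preimage of 4. The inverse of x ↦ x^13 on (ℤ/23ℤ)^× is x ↦ x^17, because 13·17 = 221 = 10·22 + 1 ≡ 1 (mod 22) and x^{22} = 1 for x ≠ 0 (Fermat). So ψ⁻¹(4) = 4^17 mod 23.
Repeated squaring mod 23: 4^1 ≡ 4, 4^2 ≡ 4² = 16, 4^4 ≡ 16² = 256 ≡ 3, 4^8 ≡ 3² = 9, 4^16 ≡ 9² = 81 ≡ 12. Since 17 = 16 + 1, 4^17 ≡ 12·4: 12·4 = 48 ≡ 2. So 4^17 ≡ 2 (mod 23).
Hence ψ⁻¹(4) = 2.

2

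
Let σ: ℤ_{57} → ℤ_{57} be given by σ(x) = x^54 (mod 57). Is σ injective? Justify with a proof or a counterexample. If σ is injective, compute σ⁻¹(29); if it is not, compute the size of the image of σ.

σ(1) = 1^54 = 1.
σ(2): Repeated squaring mod 57: 2^1 ≡ 2, 2^2 ≡ 2² = 4, 2^4 ≡ 4² = 16, 2^8 ≡ 16² = 256 ≡ 28, 2^16 ≡ 28² = 784 ≡ 43, 2^32 ≡ 43² = 1849 ≡ 25. Since 54 = 32 + 16 + 4 + 2, 2^54 ≡ 25·43·16·4: 25·43 = 1075 ≡ 49, then 49·16 = 784 ≡ 43, then 43·4 = 172 ≡ 1. So 2^54 ≡ 1 (mod 57).
So σ(1) = σ(2) = 1 while 1 ≠ 2, therefore σ is not injective.
Since σ is not injective, we determine |image(σ)|. Computing x^54 mod 57 for each x (by repeated squaring, reducing mod 57 at every step), the values σ(0), σ(1), …, σ(56) are: 0, 1, 1, 39, 1, 1, 39, 1, 1, 39, 1, 1, 39, 1, 1, 39, 1, 1, 39, 19, 1, 39, 1, 1, 39, 1, 1, 39, 1, 1, 39, 1, 1, 39, 1, 1, 39, 1, 19, 39, 1, 1, 39, 1, 1, 39, 1, 1, 39, 1, 1, 39, 1, 1, 39, 1, 1.
The distinct values are {0, 1, 19, 39}; there are 4 of them.

4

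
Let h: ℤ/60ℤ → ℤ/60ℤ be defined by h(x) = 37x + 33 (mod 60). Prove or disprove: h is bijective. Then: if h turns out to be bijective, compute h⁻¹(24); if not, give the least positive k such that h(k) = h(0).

3

Recall: h is injective when h(x_1) = h(x_2) forces x_1 = x_2.
If h(x_1) = h(x_2), then 37x_1 ≡ 37x_2 (mod 60). Because gcd(37, 60) = 1, we may cancel 37 to get x_1 ≡ x_2 (mod 60).
We now compute 37⁻¹ mod 60 explicitly. Euclid's algorithm: 60 = 1·37 + 23, 37 = 1·23 + 14, 23 = 1·14 + 9, 14 = 1·9 + 5, 9 = 1·5 + 4, 5 = 1·4 + 1; back-substituting gives 1 = 13·37 − 8·60, so 37⁻¹ ≡ 13 (mod 60).
Then y ↦ 13(y − 33) is a two-sided inverse to h, so every y ∈ ℤ/60ℤ has a preimage.
So h is bijective.
Since h is bijective, we compute h⁻¹(24): solve 37x + 33 ≡ 24 (mod 60), i.e. 37x ≡ 51 (mod 60).
Multiplying by 37⁻¹ = 13 gives x ≡ 13·51 = 663 = 11·60 + 3 ≡ 3 (mod 60).
Check: h(3) = 37·3 + 33 = 144 = 2·60 + 24 ≡ 24 (mod 60).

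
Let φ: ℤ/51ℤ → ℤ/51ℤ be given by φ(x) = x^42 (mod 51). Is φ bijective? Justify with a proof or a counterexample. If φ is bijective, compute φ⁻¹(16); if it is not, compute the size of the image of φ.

φ(7): Repeated squaring mod 51: 7^1 ≡ 7, 7^2 ≡ 7² = 49, 7^4 ≡ 49² = 2401 ≡ 4, 7^8 ≡ 4² = 16, 7^16 ≡ 16² = 256 ≡ 1, 7^32 ≡ 1² = 1. Since 42 = 32 + 8 + 2, 7^42 ≡ 1·16·49: 1·16 = 16, then 16·49 = 784 ≡ 19. So 7^42 ≡ 19 (mod 51).
φ(10): Repeated squaring mod 51: 10^1 ≡ 10, 10^2 ≡ 10² = 100 ≡ 49, 10^4 ≡ 49² = 2401 ≡ 4, 10^8 ≡ 4² = 16, 10^16 ≡ 16² = 256 ≡ 1, 10^32 ≡ 1² = 1. Since 42 = 32 + 8 + 2, 10^42 ≡ 1·16·49: 1·16 = 16, then 16·49 = 784 ≡ 19. So 10^42 ≡ 19 (mod 51).
So φ(7) = φ(10) = 19 while 7 ≠ 10, therefore φ is not injective, hence not bijective.
Since φ is not bijective, we determine |image(φ)|. Computing x^42 mod 51 for each x (by repeated squaring, reducing mod 51 at every step), the values φ(0), φ(1), …, φ(50) are: 0, 1, 4, 42, 16, 43, 15, 19, 13, 30, 19, 49, 9, 16, 25, 21, 1, 34, 18, 4, 25, 33, 43, 49, 36, 13, 13, 36, 49, 43, 33, 25, 4, 18, 34, 1, 21, 25, 16, 9, 49, 19, 30, 13, 19, 15, 43, 16, 42, 4, 1.
The distinct values are {0, 1, 4, 9, 13, 15, 16, 18, 19, 21, 25, 30, 33, 34, 36, 42, 43, 49}; there are 18 of them.

18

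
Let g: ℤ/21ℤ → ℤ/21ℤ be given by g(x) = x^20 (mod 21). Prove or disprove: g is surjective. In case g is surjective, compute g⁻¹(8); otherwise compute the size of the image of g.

8

g(2): Repeated squaring mod 21: 2^1 ≡ 2, 2^2 ≡ 2² = 4, 2^4 ≡ 4² = 16, 2^8 ≡ 16² = 256 ≡ 4, 2^16 ≡ 4² = 16. Since 20 = 16 + 4, 2^20 ≡ 16·16: 16·16 = 256 ≡ 4. So 2^20 ≡ 4 (mod 21).
g(5): Repeated squaring mod 21: 5^1 ≡ 5, 5^2 ≡ 5² = 25 ≡ 4, 5^4 ≡ 4² = 16, 5^8 ≡ 16² = 256 ≡ 4, 5^16 ≡ 4² = 16. Since 20 = 16 + 4, 5^20 ≡ 16·16: 16·16 = 256 ≡ 4. So 5^20 ≡ 4 (mod 21).
So g(2) = g(5) = 4 while 2 ≠ 5, therefore g is not injective.
A non-injective map from the 21-element set ℤ/21ℤ to itself takes at most 20 distinct values, so it cannot be surjective. Hence g is not surjective.
Since g is not surjective, we determine |image(g)|. Computing x^20 mod 21 for each x (by repeated squaring, reducing mod 21 at every step), the values g(0), g(1), …, g(20) are: 0, 1, 4, 9, 16, 4, 15, 7, 1, 18, 16, 16, 18, 1, 7, 15, 4, 16, 9, 4, 1.
The distinct values are {0, 1, 4, 7, 9, 15, 16, 18}; there are 8 of them.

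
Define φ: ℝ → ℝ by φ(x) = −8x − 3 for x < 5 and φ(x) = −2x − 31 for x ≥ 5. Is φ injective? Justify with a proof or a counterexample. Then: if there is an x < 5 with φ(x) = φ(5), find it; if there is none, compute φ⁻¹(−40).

Both pieces are strictly decreasing (slopes −8 and −2), so each is injective on its own interval.
The left piece maps (−∞, 5) onto (−43, ∞); the right piece maps [5, ∞) onto (−∞, −41].
These images overlap. In particular φ(5) = −41 (right piece), and solving −8x − 3 = −41 on the left piece gives x = 19/4 < 5.
So φ(19/4) = φ(5) with 19/4 ≠ 5, and φ is not injective. This x = 19/4 is the requested value below 5.

19/4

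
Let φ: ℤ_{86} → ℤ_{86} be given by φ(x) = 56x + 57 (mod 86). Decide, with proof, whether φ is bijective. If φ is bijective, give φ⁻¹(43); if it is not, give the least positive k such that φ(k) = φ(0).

43

We have gcd(56, 86) = 2 > 1. Taking a = 0 and b = 43: φ(0) = 57 and φ(43) = 56·43 + 57 = 2465 ≡ 57 (mod 86).
So φ(0) = φ(43) while 0 ≠ 43, hence φ is not injective, hence not bijective.
Since φ is not bijective, we find the least positive k with φ(k) = φ(0): this means 56k ≡ 0 (mod 86), i.e. 86 ∣ 56k. Since gcd(56, 86) = 2, dividing through by 2 this holds exactly when 43 ∣ 28k, and as gcd(28, 43) = 1, exactly when 43 ∣ k.
The smallest positive such k is 43.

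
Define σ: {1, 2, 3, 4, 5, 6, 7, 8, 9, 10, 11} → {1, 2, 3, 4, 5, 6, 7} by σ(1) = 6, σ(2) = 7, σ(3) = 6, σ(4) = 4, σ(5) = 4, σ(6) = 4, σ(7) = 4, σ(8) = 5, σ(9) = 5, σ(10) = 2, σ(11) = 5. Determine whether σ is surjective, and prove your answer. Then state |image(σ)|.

5

No element maps to 1, so σ is not surjective.
The image of σ is {2, 4, 5, 6, 7}, which has 5 elements.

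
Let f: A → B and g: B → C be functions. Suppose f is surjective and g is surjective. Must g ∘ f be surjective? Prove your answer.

Let c ∈ C. Since g is surjective, there is b ∈ B with g(b) = c. Since f is surjective, there is a ∈ A with f(a) = b.
Then (g ∘ f)(a) = g(b) = c. Therefore g ∘ f is surjective.

surjective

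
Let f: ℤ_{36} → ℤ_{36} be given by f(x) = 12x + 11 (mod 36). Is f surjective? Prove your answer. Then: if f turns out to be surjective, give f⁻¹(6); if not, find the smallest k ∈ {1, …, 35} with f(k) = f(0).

Since gcd(12, 36) = 12, we have 12x ≡ 0 (mod 12) for all x, so f(x) ≡ 11 (mod 12).
But 0 ≢ 11 (mod 12), so 0 ∈ ℤ_{36} has no preimage. Therefore f is not surjective.
Since f is not surjective, we find the least positive k with f(k) = f(0): this means 12k ≡ 0 (mod 36), i.e. 36 ∣ 12k. Since gcd(12, 36) = 12, dividing through by 12 this holds exactly when 3 ∣ k.
The smallest positive such k is 3.

3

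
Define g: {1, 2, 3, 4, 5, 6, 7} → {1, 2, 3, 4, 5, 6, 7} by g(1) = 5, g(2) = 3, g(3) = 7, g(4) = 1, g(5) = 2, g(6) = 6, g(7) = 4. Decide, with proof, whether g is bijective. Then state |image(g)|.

7

The values 5, 3, 7, 1, 2, 6, 4 are a permutation of {1, 2, 3, 4, 5, 6, 7}: each element appears exactly once.
So g is injective and surjective, hence bijective.
The image of g is {1, 2, 3, 4, 5, 6, 7}, which has 7 elements.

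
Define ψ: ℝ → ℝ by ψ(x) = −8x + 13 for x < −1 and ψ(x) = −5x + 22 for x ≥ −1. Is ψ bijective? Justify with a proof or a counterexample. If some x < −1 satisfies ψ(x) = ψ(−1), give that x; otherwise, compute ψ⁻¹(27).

-7/4

Both pieces are strictly decreasing (slopes −8 and −5), so each is injective on its own interval.
The left piece maps (−∞, −1) onto (21, ∞); the right piece maps [−1, ∞) onto (−∞, 27].
These images overlap. In particular ψ(−1) = 27 (right piece), and solving −8x + 13 = 27 on the left piece gives x = −7/4 < −1.
So ψ(−7/4) = ψ(−1) with −7/4 ≠ −1, and ψ is not injective, hence not bijective. This x = −7/4 is the requested value below −1.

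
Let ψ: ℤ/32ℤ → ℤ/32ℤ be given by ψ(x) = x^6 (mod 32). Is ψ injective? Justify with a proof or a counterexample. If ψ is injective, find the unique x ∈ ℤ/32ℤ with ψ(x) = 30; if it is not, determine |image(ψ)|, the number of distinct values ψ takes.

ψ(0) = 0^6 = 0.
ψ(2): Repeated squaring mod 32: 2^1 ≡ 2, 2^2 ≡ 2² = 4, 2^4 ≡ 4² = 16. Since 6 = 4 + 2, 2^6 ≡ 16·4: 16·4 = 64 ≡ 0. So 2^6 ≡ 0 (mod 32).
So ψ(0) = ψ(2) = 0 while 0 ≠ 2, therefore ψ is not injective.
Since ψ is not injective, we determine |image(ψ)|. Computing x^6 mod 32 for each x (by repeated squaring, reducing mod 32 at every step), the values ψ(0), ψ(1), …, ψ(31) are: 0, 1, 0, 25, 0, 9, 0, 17, 0, 17, 0, 9, 0, 25, 0, 1, 0, 1, 0, 25, 0, 9, 0, 17, 0, 17, 0, 9, 0, 25, 0, 1.
The distinct values are {0, 1, 9, 17, 25}; there are 5 of them.

5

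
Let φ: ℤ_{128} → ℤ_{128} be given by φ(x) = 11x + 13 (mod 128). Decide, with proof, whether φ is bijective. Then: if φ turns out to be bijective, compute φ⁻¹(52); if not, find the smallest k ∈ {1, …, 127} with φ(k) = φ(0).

85

If φ(u) = φ(v), then 11u ≡ 11v (mod 128). Because gcd(11, 128) = 1, we may cancel 11 to get u ≡ v (mod 128).
We now compute 11⁻¹ mod 128 explicitly. Euclid's algorithm: 128 = 11·11 + 7, 11 = 1·7 + 4, 7 = 1·4 + 3, 4 = 1·3 + 1; back-substituting gives 1 = 35·11 − 3·128, so 11⁻¹ ≡ 35 (mod 128).
Then y ↦ 35(y − 13) is a two-sided inverse to φ, so every y ∈ ℤ_{128} has a preimage.
Thus φ is bijective.
Since φ is bijective, we find φ⁻¹(52): we need 11x ≡ 52 − 13 ≡ 39 (mod 128). Using 11⁻¹ = 35: x ≡ 35·39 = 1365 = 10·128 + 85, so x = 85.
Check: φ(85) = 11·85 + 13 = 948 = 7·128 + 52 ≡ 52 (mod 128).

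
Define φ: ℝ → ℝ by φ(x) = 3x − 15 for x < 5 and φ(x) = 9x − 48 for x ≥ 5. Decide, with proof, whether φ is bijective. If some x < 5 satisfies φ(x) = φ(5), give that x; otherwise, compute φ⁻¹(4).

Both pieces are strictly increasing (slopes 3 and 9), so each is injective on its own interval.
The left piece maps (−∞, 5) onto (−∞, 0); the right piece maps [5, ∞) onto [−3, ∞).
These images overlap. In particular φ(5) = −3 (right piece), and solving 3x − 15 = −3 on the left piece gives x = 4 < 5.
So φ(4) = φ(5) with 4 ≠ 5, and φ is not injective, hence not bijective. This x = 4 is the requested value below 5.

4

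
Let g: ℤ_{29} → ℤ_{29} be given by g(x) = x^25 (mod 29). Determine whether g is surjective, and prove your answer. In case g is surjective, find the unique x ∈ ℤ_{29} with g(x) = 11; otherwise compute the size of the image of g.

2

Since 29 is prime, the nonzero elements of ℤ_{29} form a cyclic group of order 28.
As gcd(25, 28) = 1, raising to the 25th power is a bijection on this group: if x_1^25 ≡ x_2^25 then (x_1x_2^{−1})^25 = 1, and the only element of order dividing gcd(25, 28) = 1 is 1, so x_1 = x_2.
With g(0) = 0 this makes g injective on all of ℤ_{29}, hence bijective (finite equal-size domain and codomain). In particular g is surjective.
Since g is surjective, we find the preimage of 11. The inverse of x ↦ x^25 on (ℤ_{29})^× is x ↦ x^9, because 25·9 = 225 = 8·28 + 1 ≡ 1 (mod 28) and x^{28} = 1 for x ≠ 0 (Fermat). So g⁻¹(11) = 11^9 mod 29.
Repeated squaring mod 29: 11^1 ≡ 11, 11^2 ≡ 11² = 121 ≡ 5, 11^4 ≡ 5² = 25, 11^8 ≡ 25² = 625 ≡ 16. Since 9 = 8 + 1, 11^9 ≡ 16·11: 16·11 = 176 ≡ 2. So 11^9 ≡ 2 (mod 29).
Hence g⁻¹(11) = 2.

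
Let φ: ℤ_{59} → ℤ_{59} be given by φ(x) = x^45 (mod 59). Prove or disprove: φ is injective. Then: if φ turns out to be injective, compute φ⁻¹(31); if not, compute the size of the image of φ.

47

Since 59 is prime, the nonzero elements of ℤ_{59} form a cyclic group of order 58.
As gcd(45, 58) = 1, raising to the 45th power is a bijection on this group: if s^45 ≡ t^45 then (st^{−1})^45 = 1, and the only element of order dividing gcd(45, 58) = 1 is 1, so s = t.
With φ(0) = 0 this makes φ injective on all of ℤ_{59}, hence bijective (finite equal-size domain and codomain). In particular φ is injective.
Since φ is injective, we find the preimage of 31. The inverse of x ↦ x^45 on (ℤ_{59})^× is x ↦ x^49, because 45·49 = 2205 = 38·58 + 1 ≡ 1 (mod 58) and x^{58} = 1 for x ≠ 0 (Fermat). So φ⁻¹(31) = 31^49 mod 59.
Repeated squaring mod 59: 31^1 ≡ 31, 31^2 ≡ 31² = 961 ≡ 17, 31^4 ≡ 17² = 289 ≡ 53, 31^8 ≡ 53² = 2809 ≡ 36, 31^16 ≡ 36² = 1296 ≡ 57, 31^32 ≡ 57² = 3249 ≡ 4. Since 49 = 32 + 16 + 1, 31^49 ≡ 4·57·31: 4·57 = 228 ≡ 51, then 51·31 = 1581 ≡ 47. So 31^49 ≡ 47 (mod 59).
Hence φ⁻¹(31) = 47.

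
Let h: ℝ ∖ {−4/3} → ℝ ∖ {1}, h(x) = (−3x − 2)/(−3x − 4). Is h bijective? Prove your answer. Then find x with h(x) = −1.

Suppose h(s) = h(t). Cross-multiplying: (−3s − 2)(−3t − 4) = (−3t − 2)(−3s − 4).
Expanding both sides and cancelling the symmetric terms leaves 6·(s − t) = 0. Since 6 ≠ 0, s = t. Therefore h is injective.
For any y ≠ 1, solving y(−3x − 4) = −3x − 2 for x gives a well-defined x ≠ −4/3. So h is surjective.
Therefore h is bijective.
Solving h(x) = −1: cross-multiplying gives −3x − 2 = −1(−3x − 4), which rearranges to −6x = 6, so x = −1.

-1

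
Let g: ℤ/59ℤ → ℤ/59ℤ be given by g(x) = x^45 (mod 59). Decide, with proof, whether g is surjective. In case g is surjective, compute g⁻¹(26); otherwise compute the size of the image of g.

Since 59 is prime, the nonzero elements of ℤ/59ℤ form a cyclic group of order 58.
As gcd(45, 58) = 1, raising to the 45th power is a bijection on this group: if u^45 ≡ v^45 then (uv^{−1})^45 = 1, and the only element of order dividing gcd(45, 58) = 1 is 1, so u = v.
With g(0) = 0 this makes g injective on all of ℤ/59ℤ, hence bijective (finite equal-size domain and codomain). In particular g is surjective.
Since g is surjective, we find the preimage of 26. The inverse of x ↦ x^45 on (ℤ/59ℤ)^× is x ↦ x^49, because 45·49 = 2205 = 38·58 + 1 ≡ 1 (mod 58) and x^{58} = 1 for x ≠ 0 (Fermat). So g⁻¹(26) = 26^49 mod 59.
Repeated squaring mod 59: 26^1 ≡ 26, 26^2 ≡ 26² = 676 ≡ 27, 26^4 ≡ 27² = 729 ≡ 21, 26^8 ≡ 21² = 441 ≡ 28, 26^16 ≡ 28² = 784 ≡ 17, 26^32 ≡ 17² = 289 ≡ 53. Since 49 = 32 + 16 + 1, 26^49 ≡ 53·17·26: 53·17 = 901 ≡ 16, then 16·26 = 416 ≡ 3. So 26^49 ≡ 3 (mod 59).
Hence g⁻¹(26) = 3.

3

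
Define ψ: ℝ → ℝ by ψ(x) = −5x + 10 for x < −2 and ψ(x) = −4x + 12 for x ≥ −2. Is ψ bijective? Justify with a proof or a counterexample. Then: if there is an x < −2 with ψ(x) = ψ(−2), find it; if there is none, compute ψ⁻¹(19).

Both pieces are strictly decreasing (slopes −5 and −4), so each is injective on its own interval.
The left piece maps (−∞, −2) onto (20, ∞); the right piece maps [−2, ∞) onto (−∞, 20].
Since 20 = 20, the images partition ℝ: ψ is injective and surjective, hence bijective.
Because the two images are disjoint, no x < −2 has ψ(x) = ψ(−2), so we compute ψ⁻¹(19): 19 lies in (−∞, 20], so solve −4x + 12 = 19: x = (19 − 12)/(−4) = −7/4.

-7/4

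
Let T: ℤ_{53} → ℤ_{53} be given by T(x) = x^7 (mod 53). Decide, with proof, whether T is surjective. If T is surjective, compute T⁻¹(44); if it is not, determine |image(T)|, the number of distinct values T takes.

Since 53 is prime, the nonzero elements of ℤ_{53} form a cyclic group of order 52.
As gcd(7, 52) = 1, raising to the 7th power is a bijection on this group: if x_1^7 ≡ x_2^7 then (x_1x_2^{−1})^7 = 1, and the only element of order dividing gcd(7, 52) = 1 is 1, so x_1 = x_2.
With T(0) = 0 this makes T injective on all of ℤ_{53}, hence bijective (finite equal-size domain and codomain). In particular T is surjective.
Since T is surjective, we find the preimage of 44. The inverse of x ↦ x^7 on (ℤ_{53})^× is x ↦ x^15, because 7·15 = 105 = 2·52 + 1 ≡ 1 (mod 52) and x^{52} = 1 for x ≠ 0 (Fermat). So T⁻¹(44) = 44^15 mod 53.
Repeated squaring mod 53: 44^1 ≡ 44, 44^2 ≡ 44² = 1936 ≡ 28, 44^4 ≡ 28² = 784 ≡ 42, 44^8 ≡ 42² = 1764 ≡ 15. Since 15 = 8 + 4 + 2 + 1, 44^15 ≡ 15·42·28·44: 15·42 = 630 ≡ 47, then 47·28 = 1316 ≡ 44, then 44·44 = 1936 ≡ 28. So 44^15 ≡ 28 (mod 53).
Hence T⁻¹(44) = 28.

28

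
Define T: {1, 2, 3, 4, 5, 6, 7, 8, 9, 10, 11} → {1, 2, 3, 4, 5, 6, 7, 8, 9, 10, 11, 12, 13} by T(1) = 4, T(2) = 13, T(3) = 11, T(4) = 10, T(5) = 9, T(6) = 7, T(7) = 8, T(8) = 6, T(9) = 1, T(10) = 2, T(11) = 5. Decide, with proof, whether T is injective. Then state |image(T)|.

The values T(1), …, T(11) are 4, 13, 11, 10, 9, 7, 8, 6, 1, 2, 5 — all distinct.
So T(a) = T(b) only when a = b, and T is injective.
The image of T is {1, 2, 4, 5, 6, 7, 8, 9, 10, 11, 13}, which has 11 elements.

11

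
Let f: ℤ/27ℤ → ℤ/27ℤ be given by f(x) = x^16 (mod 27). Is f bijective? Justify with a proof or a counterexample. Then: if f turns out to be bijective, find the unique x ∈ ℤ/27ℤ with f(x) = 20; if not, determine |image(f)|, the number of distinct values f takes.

f(0) = 0^16 = 0.
f(3): Repeated squaring mod 27: 3^1 ≡ 3, 3^2 ≡ 3² = 9, 3^4 ≡ 9² = 81 ≡ 0, 3^8 ≡ 0² = 0, 3^16 ≡ 0² = 0. So 3^16 ≡ 0 (mod 27).
So f(0) = f(3) = 0 while 0 ≠ 3, thus f is not injective, hence not bijective.
Since f is not bijective, we determine |image(f)|. Computing x^16 mod 27 for each x (by repeated squaring, reducing mod 27 at every step), the values f(0), f(1), …, f(26) are: 0, 1, 7, 0, 22, 13, 0, 16, 19, 0, 10, 25, 0, 4, 4, 0, 25, 10, 0, 19, 16, 0, 13, 22, 0, 7, 1.
The distinct values are {0, 1, 4, 7, 10, 13, 16, 19, 22, 25}; there are 10 of them.

10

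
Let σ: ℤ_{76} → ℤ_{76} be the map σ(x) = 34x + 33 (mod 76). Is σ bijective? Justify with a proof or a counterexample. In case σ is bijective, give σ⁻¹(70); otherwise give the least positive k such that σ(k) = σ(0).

We have gcd(34, 76) = 2 > 1. Taking u = 0 and v = 38: σ(0) = 33 and σ(38) = 34·38 + 33 = 1325 ≡ 33 (mod 76).
So σ(0) = σ(38) while 0 ≠ 38, hence σ is not injective, hence not bijective.
Since σ is not bijective, we find the least positive k with σ(k) = σ(0): this means 34k ≡ 0 (mod 76), i.e. 76 ∣ 34k. Since gcd(34, 76) = 2, dividing through by 2 this holds exactly when 38 ∣ 17k, and as gcd(17, 38) = 1, exactly when 38 ∣ k.
The smallest positive such k is 38.

38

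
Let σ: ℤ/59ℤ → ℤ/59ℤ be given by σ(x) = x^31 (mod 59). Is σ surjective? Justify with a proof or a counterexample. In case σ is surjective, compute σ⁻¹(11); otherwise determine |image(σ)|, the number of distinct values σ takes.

44

Since 59 is prime, the nonzero elements of ℤ/59ℤ form a cyclic group of order 58.
As gcd(31, 58) = 1, raising to the 31st power is a bijection on this group: if s^31 ≡ t^31 then (st^{−1})^31 = 1, and the only element of order dividing gcd(31, 58) = 1 is 1, so s = t.
With σ(0) = 0 this makes σ injective on all of ℤ/59ℤ, hence bijective (finite equal-size domain and codomain). In particular σ is surjective.
Since σ is surjective, we find the preimage of 11. The inverse of x ↦ x^31 on (ℤ/59ℤ)^× is x ↦ x^15, because 31·15 = 465 = 8·58 + 1 ≡ 1 (mod 58) and x^{58} = 1 for x ≠ 0 (Fermat). So σ⁻¹(11) = 11^15 mod 59.
Repeated squaring mod 59: 11^1 ≡ 11, 11^2 ≡ 11² = 121 ≡ 3, 11^4 ≡ 3² = 9, 11^8 ≡ 9² = 81 ≡ 22. Since 15 = 8 + 4 + 2 + 1, 11^15 ≡ 22·9·3·11: 22·9 = 198 ≡ 21, then 21·3 = 63 ≡ 4, then 4·11 = 44. So 11^15 ≡ 44 (mod 59).
Hence σ⁻¹(11) = 44.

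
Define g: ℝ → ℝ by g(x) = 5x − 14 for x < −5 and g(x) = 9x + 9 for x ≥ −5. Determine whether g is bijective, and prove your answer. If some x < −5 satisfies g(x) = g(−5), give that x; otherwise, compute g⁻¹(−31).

Both pieces are strictly increasing (slopes 5 and 9), so each is injective on its own interval.
The left piece maps (−∞, −5) onto (−∞, −39); the right piece maps [−5, ∞) onto [−36, ∞).
The images leave a gap (−39 has no preimage), so g is not surjective, hence not bijective.
Because the two images are disjoint, no x < −5 has g(x) = g(−5), so we compute g⁻¹(−31): −31 lies in [−36, ∞), so solve 9x + 9 = −31: x = (−31 − 9)/9 = −40/9.

-40/9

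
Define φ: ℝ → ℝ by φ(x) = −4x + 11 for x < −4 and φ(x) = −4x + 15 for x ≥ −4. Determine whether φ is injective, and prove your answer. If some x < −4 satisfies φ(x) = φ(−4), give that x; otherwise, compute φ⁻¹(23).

Both pieces are strictly decreasing (slopes −4 and −4), so each is injective on its own interval.
The left piece maps (−∞, −4) onto (27, ∞); the right piece maps [−4, ∞) onto (−∞, 31].
These images overlap. In particular φ(−4) = 31 (right piece), and solving −4x + 11 = 31 on the left piece gives x = −5 < −4.
So φ(−5) = φ(−4) with −5 ≠ −4, and φ is not injective. This x = −5 is the requested value below −4.

-5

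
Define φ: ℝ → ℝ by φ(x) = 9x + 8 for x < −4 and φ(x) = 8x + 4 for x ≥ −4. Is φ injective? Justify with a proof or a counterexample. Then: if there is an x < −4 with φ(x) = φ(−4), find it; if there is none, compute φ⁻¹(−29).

-37/9

Both pieces are strictly increasing (slopes 9 and 8), so each is injective on its own interval.
The left piece maps (−∞, −4) onto (−∞, −28); the right piece maps [−4, ∞) onto [−28, ∞).
These images are disjoint, so no value is attained by both pieces. So φ is injective.
Because the two images are disjoint, no x < −4 has φ(x) = φ(−4), so we compute φ⁻¹(−29): −29 lies in (−∞, −28), so solve 9x + 8 = −29: x = (−29 − 8)/9 = −37/9.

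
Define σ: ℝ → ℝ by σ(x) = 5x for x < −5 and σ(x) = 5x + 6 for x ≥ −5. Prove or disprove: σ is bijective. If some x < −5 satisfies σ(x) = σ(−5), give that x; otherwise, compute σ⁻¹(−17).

Both pieces are strictly increasing (slopes 5 and 5), so each is injective on its own interval.
The left piece maps (−∞, −5) onto (−∞, −25); the right piece maps [−5, ∞) onto [−19, ∞).
The images leave a gap (−25 has no preimage), so σ is not surjective, hence not bijective.
Because the two images are disjoint, no x < −5 has σ(x) = σ(−5), so we compute σ⁻¹(−17): −17 lies in [−19, ∞), so solve 5x + 6 = −17: x = (−17 − 6)/5 = −23/5.

-23/5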